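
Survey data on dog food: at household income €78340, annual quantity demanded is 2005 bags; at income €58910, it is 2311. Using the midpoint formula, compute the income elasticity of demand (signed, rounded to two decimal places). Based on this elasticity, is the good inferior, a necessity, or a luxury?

-0.50; inferior

%ΔQ = (2311 − 2005)/[( 2005 + 2311)/2] = 306/2158 = 0.141797…
%ΔIncome = (58910 − 78340)/[( 78340 + 58910)/2] = -19430/68625 = -0.283132…
E_income = (306/2158) / (-19430/68625) = -0.5008…
E_income < 0 ⇒ inferior good.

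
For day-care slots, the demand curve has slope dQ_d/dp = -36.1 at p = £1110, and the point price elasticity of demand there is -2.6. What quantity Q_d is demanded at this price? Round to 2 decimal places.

Ed = (dQ_d/dp)·(p/Q_d) ⇒ Q_d = (dQ_d/dp)·p/Ed = (-36.1)·1110/(-2.6) = 15411.9230…

15411.92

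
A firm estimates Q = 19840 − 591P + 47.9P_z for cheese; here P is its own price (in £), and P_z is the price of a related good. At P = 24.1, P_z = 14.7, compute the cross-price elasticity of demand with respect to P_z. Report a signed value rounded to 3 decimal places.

0.112

At the given values, Q = 19840 − 591(24.1) + 47.9(14.7) = 6301.03.
∂Q/∂P_z = 47.9.
E = (47.9) × (14.7/6301.03) = 0.11174…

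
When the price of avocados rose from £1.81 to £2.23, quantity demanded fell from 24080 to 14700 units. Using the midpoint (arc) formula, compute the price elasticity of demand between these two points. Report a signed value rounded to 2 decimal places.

%ΔQ = (14700 − 24080) / [(24080 + 14700)/2] = -9380/19390 = -0.483754…
%ΔP = (2.23 − 1.81) / [(1.81 + 2.23)/2] = 0.42/2.02 = 0.207920…
Arc Ed = %ΔQ / %ΔP = (-9380/19390) / (0.42/2.02) = -2.3266…

-2.33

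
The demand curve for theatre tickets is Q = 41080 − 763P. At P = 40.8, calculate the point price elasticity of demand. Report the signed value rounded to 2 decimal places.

dQ/dP = −763. At P = 40.8, Q = 41080 − 763(40.8) = 9949.6.
Ed = (dQ/dP)·(P/Q) = −763 × (40.8/9949.6) = -3.1288…

-3.13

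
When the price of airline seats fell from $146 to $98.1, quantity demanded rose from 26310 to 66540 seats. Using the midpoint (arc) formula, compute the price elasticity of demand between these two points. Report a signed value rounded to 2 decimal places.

%ΔQ = (66540 − 26310) / [(26310 + 66540)/2] = 40230/46425 = 0.866558…
%ΔP = (98.1 − 146) / [(146 + 98.1)/2] = -47.9/122.05 = -0.392462…
Arc Ed = %ΔQ / %ΔP = (40230/46425) / (-47.9/122.05) = -2.2080…

-2.21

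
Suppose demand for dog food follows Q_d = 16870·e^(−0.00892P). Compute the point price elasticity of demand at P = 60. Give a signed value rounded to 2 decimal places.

dQ_d/dP = −0.00892·Q_d = -88.1141. At P = 60, Q_d = 9878.27.
Ed = (dQ_d/dP)·(P/Q_d) = (-88.1141) × (60/9878.27) = -0.5352

-0.54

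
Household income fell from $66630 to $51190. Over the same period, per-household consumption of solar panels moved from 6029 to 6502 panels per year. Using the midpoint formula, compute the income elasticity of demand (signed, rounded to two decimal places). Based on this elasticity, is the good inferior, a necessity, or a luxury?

-0.29; inferior

%ΔQ = (6502 − 6029)/[( 6029 + 6502)/2] = 473/6265.5 = 0.075492…
%ΔIncome = (51190 − 66630)/[( 66630 + 51190)/2] = -15440/58910 = -0.262094…
E_income = (473/6265.5) / (-15440/58910) = -0.2880…
E_income < 0 ⇒ inferior good.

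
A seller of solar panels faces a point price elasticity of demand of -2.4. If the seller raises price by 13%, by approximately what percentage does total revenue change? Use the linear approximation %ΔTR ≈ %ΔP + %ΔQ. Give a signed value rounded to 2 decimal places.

%ΔQ ≈ Ed × %ΔP = (-2.4) × (+13%) = -31.2000%
%ΔTR ≈ %ΔP + %ΔQ = (+13%) + (-31.2000%) = -18.2000%

-18.20%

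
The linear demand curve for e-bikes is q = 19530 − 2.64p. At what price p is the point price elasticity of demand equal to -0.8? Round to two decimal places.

3287.88

Ed = −2.64p/(19530 − 2.64p). Set this equal to -0.8:
2.64p = 0.8·(19530 − 2.64p) ⇒ 2.64p(1 + 0.8) = 0.8·19530
p = 0.8·19530 / (2.64·1.8) = 3287.8787…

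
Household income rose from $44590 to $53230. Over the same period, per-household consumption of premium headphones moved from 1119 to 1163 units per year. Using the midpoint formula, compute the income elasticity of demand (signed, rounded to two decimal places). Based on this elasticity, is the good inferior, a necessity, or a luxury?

0.22; necessity

%ΔQ = (1163 − 1119)/[( 1119 + 1163)/2] = 44/1141 = 0.038562…
%ΔIncome = (53230 − 44590)/[( 44590 + 53230)/2] = 8640/48910 = 0.176650…
E_income = (44/1141) / (8640/48910) = 0.2182…
0 < E_income < 1 ⇒ normal good, necessity.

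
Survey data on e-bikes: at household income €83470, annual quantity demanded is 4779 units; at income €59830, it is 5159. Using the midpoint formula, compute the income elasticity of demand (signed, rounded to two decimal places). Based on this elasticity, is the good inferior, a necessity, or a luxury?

-0.23; inferior

%ΔQ = (5159 − 4779)/[( 4779 + 5159)/2] = 380/4969 = 0.076474…
%ΔIncome = (59830 − 83470)/[( 83470 + 59830)/2] = -23640/71650 = -0.329937…
E_income = (380/4969) / (-23640/71650) = -0.2317…
E_income < 0 ⇒ inferior good.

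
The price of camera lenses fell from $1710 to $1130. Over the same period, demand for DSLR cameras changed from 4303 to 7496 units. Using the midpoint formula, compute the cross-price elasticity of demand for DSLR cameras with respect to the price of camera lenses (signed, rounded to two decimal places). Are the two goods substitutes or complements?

%ΔQ_{DSLR cameras} = (7496 − 4303)/avg = 3193/5899.5 = 0.541232…
%ΔP_{camera lenses} = (1130 − 1710)/avg = -580/1420 = -0.408450…
E_cross = (3193/5899.5) / (-580/1420) = -1.3250…
E_cross < 0 ⇒ the goods are complements.

-1.33; complements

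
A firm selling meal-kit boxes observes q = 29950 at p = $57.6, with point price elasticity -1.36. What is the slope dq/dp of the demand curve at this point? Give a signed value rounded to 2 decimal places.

Ed = (dq/dp)·(p/q) ⇒ dq/dp = Ed·q/p = (-1.36)·29950/57.6 = -707.1527…

-707.15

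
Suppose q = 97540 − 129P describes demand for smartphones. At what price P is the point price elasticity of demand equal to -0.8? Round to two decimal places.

Ed = −129P/(97540 − 129P). Set this equal to -0.8:
129P = 0.8·(97540 − 129P) ⇒ 129P(1 + 0.8) = 0.8·97540
P = 0.8·97540 / (129·1.8) = 336.0551…

336.06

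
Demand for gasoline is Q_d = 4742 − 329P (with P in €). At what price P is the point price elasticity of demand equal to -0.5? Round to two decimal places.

Ed = −329P/(4742 − 329P). Set this equal to -0.5:
329P = 0.5·(4742 − 329P) ⇒ 329P(1 + 0.5) = 0.5·4742
P = 0.5·4742 / (329·1.5) = 4.8044…

4.80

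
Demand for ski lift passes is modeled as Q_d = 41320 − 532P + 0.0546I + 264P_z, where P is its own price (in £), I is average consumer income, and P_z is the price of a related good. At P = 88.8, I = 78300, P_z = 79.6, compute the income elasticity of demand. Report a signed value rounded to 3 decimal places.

0.221

At the given values, Q_d = 41320 − 532(88.8) + 0.0546(78300) + 264(79.6) = 19367.98.
∂Q_d/∂I = 0.0546.
E = (0.0546) × (78300/19367.98) = 0.22073…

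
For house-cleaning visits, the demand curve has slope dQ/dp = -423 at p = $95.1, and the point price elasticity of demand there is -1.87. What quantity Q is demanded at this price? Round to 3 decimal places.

21511.925

Ed = (dQ/dp)·(p/Q) ⇒ Q = (dQ/dp)·p/Ed = (-423)·95.1/(-1.87) = 21511.92513…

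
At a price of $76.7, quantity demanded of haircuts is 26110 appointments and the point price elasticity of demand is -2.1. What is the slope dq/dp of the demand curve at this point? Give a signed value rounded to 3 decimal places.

-714.876

Ed = (dq/dp)·(p/q) ⇒ dq/dp = Ed·q/p = (-2.1)·26110/76.7 = -714.87614…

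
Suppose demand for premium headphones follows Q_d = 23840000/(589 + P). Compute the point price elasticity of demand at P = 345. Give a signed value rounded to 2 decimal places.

-0.37

dQ_d/dP = −23840000/(589 + P)² = -27.3283. At P = 345, Q_d = 25524.6.
Ed = (dQ_d/dP)·(P/Q_d) = (-27.3283) × (345/25524.6) = -0.3693…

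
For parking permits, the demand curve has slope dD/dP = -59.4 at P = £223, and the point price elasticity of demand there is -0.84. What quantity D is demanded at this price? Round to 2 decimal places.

Ed = (dD/dP)·(P/D) ⇒ D = (dD/dP)·P/Ed = (-59.4)·223/(-0.84) = 15769.2857…

15769.29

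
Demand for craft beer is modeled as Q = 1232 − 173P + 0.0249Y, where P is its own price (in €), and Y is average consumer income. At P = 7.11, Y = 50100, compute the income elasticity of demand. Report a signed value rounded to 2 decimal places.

At the given values, Q = 1232 − 173(7.11) + 0.0249(50100) = 1249.46.
∂Q/∂Y = 0.0249.
E = (0.0249) × (50100/1249.46) = 0.9984…

1.00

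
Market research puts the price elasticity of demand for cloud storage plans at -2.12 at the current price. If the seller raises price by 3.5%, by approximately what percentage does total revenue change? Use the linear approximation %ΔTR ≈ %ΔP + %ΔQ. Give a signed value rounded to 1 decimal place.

-3.9%

%ΔQ ≈ Ed × %ΔP = (-2.12) × (+3.5%) = -7.4200%
%ΔTR ≈ %ΔP + %ΔQ = (+3.5%) + (-7.4200%) = -3.9200%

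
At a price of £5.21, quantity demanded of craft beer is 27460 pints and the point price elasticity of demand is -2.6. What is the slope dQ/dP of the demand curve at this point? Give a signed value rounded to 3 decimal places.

Ed = (dQ/dP)·(P/Q) ⇒ dQ/dP = Ed·Q/P = (-2.6)·27460/5.21 = -13703.64683…

-13703.647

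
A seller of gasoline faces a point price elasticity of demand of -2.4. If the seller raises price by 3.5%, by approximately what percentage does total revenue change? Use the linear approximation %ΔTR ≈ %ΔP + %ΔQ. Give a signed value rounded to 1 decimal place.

-4.9%

%ΔQ ≈ Ed × %ΔP = (-2.4) × (+3.5%) = -8.4000%
%ΔTR ≈ %ΔP + %ΔQ = (+3.5%) + (-8.4000%) = -4.9000%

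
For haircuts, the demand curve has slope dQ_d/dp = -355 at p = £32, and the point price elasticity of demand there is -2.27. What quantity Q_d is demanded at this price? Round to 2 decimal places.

Ed = (dQ_d/dp)·(p/Q_d) ⇒ Q_d = (dQ_d/dp)·p/Ed = (-355)·32/(-2.27) = 5004.4052…

5004.41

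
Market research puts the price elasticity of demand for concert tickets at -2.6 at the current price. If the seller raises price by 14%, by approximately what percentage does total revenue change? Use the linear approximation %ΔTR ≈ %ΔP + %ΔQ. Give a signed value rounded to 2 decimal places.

-22.40%

%ΔQ ≈ Ed × %ΔP = (-2.6) × (+14%) = -36.4000%
%ΔTR ≈ %ΔP + %ΔQ = (+14%) + (-36.4000%) = -22.4000%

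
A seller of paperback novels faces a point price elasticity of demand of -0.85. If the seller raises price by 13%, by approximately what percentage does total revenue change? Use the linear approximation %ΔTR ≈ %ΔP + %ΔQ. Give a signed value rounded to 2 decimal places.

+1.95%

%ΔQ ≈ Ed × %ΔP = (-0.85) × (+13%) = -11.0500%
%ΔTR ≈ %ΔP + %ΔQ = (+13%) + (-11.0500%) = +1.9500%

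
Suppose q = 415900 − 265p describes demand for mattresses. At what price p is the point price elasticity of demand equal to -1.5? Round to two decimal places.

Ed = −265p/(415900 − 265p). Set this equal to -1.5:
265p = 1.5·(415900 − 265p) ⇒ 265p(1 + 1.5) = 1.5·415900
p = 1.5·415900 / (265·2.5) = 941.6603…

941.66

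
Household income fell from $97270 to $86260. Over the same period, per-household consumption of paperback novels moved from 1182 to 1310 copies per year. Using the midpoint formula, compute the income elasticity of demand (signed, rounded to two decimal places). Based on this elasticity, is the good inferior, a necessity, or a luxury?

%ΔQ = (1310 − 1182)/[( 1182 + 1310)/2] = 128/1246 = 0.102728…
%ΔIncome = (86260 − 97270)/[( 97270 + 86260)/2] = -11010/91765 = -0.119980…
E_income = (128/1246) / (-11010/91765) = -0.8562…
E_income < 0 ⇒ inferior good.

-0.86; inferior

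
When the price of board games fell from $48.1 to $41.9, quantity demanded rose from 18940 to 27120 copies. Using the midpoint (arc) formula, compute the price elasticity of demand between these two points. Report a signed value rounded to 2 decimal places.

-2.58

%ΔQ = (27120 − 18940) / [(18940 + 27120)/2] = 8180/23030 = 0.355188…
%ΔP = (41.9 − 48.1) / [(48.1 + 41.9)/2] = -6.2/45 = -0.137777…
Arc Ed = %ΔQ / %ΔP = (8180/23030) / (-6.2/45) = -2.5779…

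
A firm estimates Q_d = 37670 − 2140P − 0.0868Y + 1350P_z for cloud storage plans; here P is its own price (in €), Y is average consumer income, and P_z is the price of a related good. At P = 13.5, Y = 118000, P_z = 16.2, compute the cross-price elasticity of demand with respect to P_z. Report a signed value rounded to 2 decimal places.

At the given values, Q_d = 37670 − 2140(13.5) − 0.0868(118000) + 1350(16.2) = 20407.6.
∂Q_d/∂P_z = 1350.
E = (1350) × (16.2/20407.6) = 1.0716…

1.07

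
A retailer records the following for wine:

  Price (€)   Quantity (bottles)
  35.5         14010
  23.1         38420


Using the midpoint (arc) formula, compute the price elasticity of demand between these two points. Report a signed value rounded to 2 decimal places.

-2.20

%ΔQ = (38420 − 14010) / [(14010 + 38420)/2] = 24410/26215 = 0.931146…
%ΔP = (23.1 − 35.5) / [(35.5 + 23.1)/2] = -12.4/29.3 = -0.423208…
Arc Ed = %ΔQ / %ΔP = (24410/26215) / (-12.4/29.3) = -2.2002…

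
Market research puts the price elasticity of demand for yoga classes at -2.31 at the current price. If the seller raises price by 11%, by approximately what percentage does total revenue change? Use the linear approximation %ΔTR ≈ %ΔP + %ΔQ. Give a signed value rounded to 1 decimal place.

%ΔQ ≈ Ed × %ΔP = (-2.31) × (+11%) = -25.4100%
%ΔTR ≈ %ΔP + %ΔQ = (+11%) + (-25.4100%) = -14.4100%

-14.4%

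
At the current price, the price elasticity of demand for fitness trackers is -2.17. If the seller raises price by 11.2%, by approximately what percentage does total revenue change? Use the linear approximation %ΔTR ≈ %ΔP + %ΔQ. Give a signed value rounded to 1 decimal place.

%ΔQ ≈ Ed × %ΔP = (-2.17) × (+11.2%) = -24.3040%
%ΔTR ≈ %ΔP + %ΔQ = (+11.2%) + (-24.3040%) = -13.1040%

-13.1%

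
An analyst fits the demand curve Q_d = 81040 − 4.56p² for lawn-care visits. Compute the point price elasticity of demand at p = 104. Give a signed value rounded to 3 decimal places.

-3.110

dQ_d/dp = −2·4.56·p = -948.48. At p = 104, Q_d = 31719.04.
Ed = (dQ_d/dp)·(p/Q_d) = (-948.48) × (104/31719.04) = -3.10986…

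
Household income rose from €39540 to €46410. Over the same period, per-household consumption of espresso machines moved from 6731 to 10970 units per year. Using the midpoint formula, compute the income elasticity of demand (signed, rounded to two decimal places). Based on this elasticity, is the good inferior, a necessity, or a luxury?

%ΔQ = (10970 − 6731)/[( 6731 + 10970)/2] = 4239/8850.5 = 0.478955…
%ΔIncome = (46410 − 39540)/[( 39540 + 46410)/2] = 6870/42975 = 0.159860…
E_income = (4239/8850.5) / (6870/42975) = 2.9960…
E_income > 1 ⇒ normal good, luxury.

3.00; luxury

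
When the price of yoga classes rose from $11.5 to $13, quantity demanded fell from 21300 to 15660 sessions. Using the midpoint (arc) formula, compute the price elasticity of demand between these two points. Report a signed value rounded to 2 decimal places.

-2.49

%ΔQ = (15660 − 21300) / [(21300 + 15660)/2] = -5640/18480 = -0.305194…
%ΔP = (13 − 11.5) / [(11.5 + 13)/2] = 1.5/12.25 = 0.122448…
Arc Ed = %ΔQ / %ΔP = (-5640/18480) / (1.5/12.25) = -2.4924…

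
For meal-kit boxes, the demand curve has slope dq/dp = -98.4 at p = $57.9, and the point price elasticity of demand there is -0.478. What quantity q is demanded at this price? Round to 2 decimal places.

Ed = (dq/dp)·(p/q) ⇒ q = (dq/dp)·p/Ed = (-98.4)·57.9/(-0.478) = 11919.1631…

11919.16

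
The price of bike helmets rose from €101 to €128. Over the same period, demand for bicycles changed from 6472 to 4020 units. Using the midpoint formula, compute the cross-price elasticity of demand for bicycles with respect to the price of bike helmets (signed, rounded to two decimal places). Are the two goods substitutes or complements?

-1.98; complements

%ΔQ_{bicycles} = (4020 − 6472)/avg = -2452/5246 = -0.467403…
%ΔP_{bike helmets} = (128 − 101)/avg = 27/114.5 = 0.235807…
E_cross = (-2452/5246) / (27/114.5) = -1.9821…
E_cross < 0 ⇒ the goods are complements.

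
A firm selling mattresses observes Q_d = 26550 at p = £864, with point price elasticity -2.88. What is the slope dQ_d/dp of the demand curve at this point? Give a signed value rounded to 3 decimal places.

Ed = (dQ_d/dp)·(p/Q_d) ⇒ dQ_d/dp = Ed·Q_d/p = (-2.88)·26550/864 = -88.5

-88.500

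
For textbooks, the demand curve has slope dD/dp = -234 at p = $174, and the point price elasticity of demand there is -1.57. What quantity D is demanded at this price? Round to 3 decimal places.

25933.758

Ed = (dD/dp)·(p/D) ⇒ D = (dD/dp)·p/Ed = (-234)·174/(-1.57) = 25933.75796…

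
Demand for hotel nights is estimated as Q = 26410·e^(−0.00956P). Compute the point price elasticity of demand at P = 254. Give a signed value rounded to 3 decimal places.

-2.428

dQ/dP = −0.00956·Q = -22.2667. At P = 254, Q = 2329.15.
Ed = (dQ/dP)·(P/Q) = (-22.2667) × (254/2329.15) = -2.42824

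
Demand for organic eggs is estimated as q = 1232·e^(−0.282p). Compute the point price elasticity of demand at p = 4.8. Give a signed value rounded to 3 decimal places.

dq/dp = −0.282·q = -89.7426. At p = 4.8, q = 318.236.
Ed = (dq/dp)·(p/q) = (-89.7426) × (4.8/318.236) = -1.3536

-1.354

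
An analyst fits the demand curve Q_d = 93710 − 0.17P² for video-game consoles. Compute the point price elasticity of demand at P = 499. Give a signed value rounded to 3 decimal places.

dQ_d/dP = −2·0.17·P = -169.66. At P = 499, Q_d = 51379.83.
Ed = (dQ_d/dP)·(P/Q_d) = (-169.66) × (499/51379.83) = -1.64773…

-1.648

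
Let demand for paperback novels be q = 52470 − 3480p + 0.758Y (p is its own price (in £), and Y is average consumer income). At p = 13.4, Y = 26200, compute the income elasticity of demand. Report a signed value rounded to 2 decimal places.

0.77

At the given values, q = 52470 − 3480(13.4) + 0.758(26200) = 25697.6.
∂q/∂Y = 0.758.
E = (0.758) × (26200/25697.6) = 0.7728…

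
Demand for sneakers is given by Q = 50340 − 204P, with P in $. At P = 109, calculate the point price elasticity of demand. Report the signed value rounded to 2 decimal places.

-0.79

dQ/dP = −204. At P = 109, Q = 50340 − 204(109) = 28104.
Ed = (dQ/dP)·(P/Q) = −204 × (109/28104) = -0.7912…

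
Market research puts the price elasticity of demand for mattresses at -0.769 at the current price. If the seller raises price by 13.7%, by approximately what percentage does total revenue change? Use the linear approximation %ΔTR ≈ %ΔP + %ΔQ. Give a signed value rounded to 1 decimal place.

%ΔQ ≈ Ed × %ΔP = (-0.769) × (+13.7%) = -10.5353%
%ΔTR ≈ %ΔP + %ΔQ = (+13.7%) + (-10.5353%) = +3.1647%

+3.2%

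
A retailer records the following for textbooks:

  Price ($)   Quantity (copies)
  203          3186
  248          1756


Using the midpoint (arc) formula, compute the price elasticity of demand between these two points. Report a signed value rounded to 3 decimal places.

-2.900

%ΔQ = (1756 − 3186) / [(3186 + 1756)/2] = -1430/2471 = -0.578713…
%ΔP = (248 − 203) / [(203 + 248)/2] = 45/225.5 = 0.199556…
Arc Ed = %ΔQ / %ΔP = (-1430/2471) / (45/225.5) = -2.89999…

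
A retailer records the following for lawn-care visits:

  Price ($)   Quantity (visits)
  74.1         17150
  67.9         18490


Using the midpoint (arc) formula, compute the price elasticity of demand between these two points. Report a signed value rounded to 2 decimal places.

%ΔQ = (18490 − 17150) / [(17150 + 18490)/2] = 1340/17820 = 0.075196…
%ΔP = (67.9 − 74.1) / [(74.1 + 67.9)/2] = -6.2/71 = -0.087323…
Arc Ed = %ΔQ / %ΔP = (1340/17820) / (-6.2/71) = -0.8611…

-0.86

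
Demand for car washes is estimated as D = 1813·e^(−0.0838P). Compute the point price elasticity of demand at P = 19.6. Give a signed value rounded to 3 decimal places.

-1.642

dD/dP = −0.0838·D = -29.3983. At P = 19.6, D = 350.815.
Ed = (dD/dP)·(P/D) = (-29.3983) × (19.6/350.815) = -1.64248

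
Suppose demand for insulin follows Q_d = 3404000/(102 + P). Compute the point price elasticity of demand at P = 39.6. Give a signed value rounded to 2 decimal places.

dQ_d/dP = −3404000/(102 + P)² = -169.771. At P = 39.6, Q_d = 24039.5.
Ed = (dQ_d/dP)·(P/Q_d) = (-169.771) × (39.6/24039.5) = -0.2796…

-0.28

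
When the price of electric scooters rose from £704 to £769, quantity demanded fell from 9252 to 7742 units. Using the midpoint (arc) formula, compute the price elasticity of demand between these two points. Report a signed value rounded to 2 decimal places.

-2.01

%ΔQ = (7742 − 9252) / [(9252 + 7742)/2] = -1510/8497 = -0.177709…
%ΔP = (769 − 704) / [(704 + 769)/2] = 65/736.5 = 0.088255…
Arc Ed = %ΔQ / %ΔP = (-1510/8497) / (65/736.5) = -2.0135…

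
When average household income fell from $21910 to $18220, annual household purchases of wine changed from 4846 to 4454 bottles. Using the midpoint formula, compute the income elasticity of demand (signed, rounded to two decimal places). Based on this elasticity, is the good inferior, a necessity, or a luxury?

0.46; necessity

%ΔQ = (4454 − 4846)/[( 4846 + 4454)/2] = -392/4650 = -0.084301…
%ΔIncome = (18220 − 21910)/[( 21910 + 18220)/2] = -3690/20065 = -0.183902…
E_income = (-392/4650) / (-3690/20065) = 0.4584…
0 < E_income < 1 ⇒ normal good, necessity.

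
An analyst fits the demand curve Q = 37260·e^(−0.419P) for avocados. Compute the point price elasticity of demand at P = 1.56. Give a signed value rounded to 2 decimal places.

dQ/dP = −0.419·Q = -8120.53. At P = 1.56, Q = 19380.8.
Ed = (dQ/dP)·(P/Q) = (-8120.53) × (1.56/19380.8) = -0.6536…

-0.65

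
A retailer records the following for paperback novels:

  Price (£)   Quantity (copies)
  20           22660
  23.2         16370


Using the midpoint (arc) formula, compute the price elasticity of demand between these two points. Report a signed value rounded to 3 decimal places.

-2.176

%ΔQ = (16370 − 22660) / [(22660 + 16370)/2] = -6290/19515 = -0.322316…
%ΔP = (23.2 − 20) / [(20 + 23.2)/2] = 3.2/21.6 = 0.148148…
Arc Ed = %ΔQ / %ΔP = (-6290/19515) / (3.2/21.6) = -2.17563…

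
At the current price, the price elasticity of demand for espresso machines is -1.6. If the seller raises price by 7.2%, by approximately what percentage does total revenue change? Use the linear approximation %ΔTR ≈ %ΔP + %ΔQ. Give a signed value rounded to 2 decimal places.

%ΔQ ≈ Ed × %ΔP = (-1.6) × (+7.2%) = -11.5200%
%ΔTR ≈ %ΔP + %ΔQ = (+7.2%) + (-11.5200%) = -4.3200%

-4.32%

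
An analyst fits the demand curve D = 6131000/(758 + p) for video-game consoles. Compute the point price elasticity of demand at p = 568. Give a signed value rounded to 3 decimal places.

-0.428

dD/dp = −6131000/(758 + p)² = -3.48694. At p = 568, D = 4623.68.
Ed = (dD/dp)·(p/D) = (-3.48694) × (568/4623.68) = -0.42835…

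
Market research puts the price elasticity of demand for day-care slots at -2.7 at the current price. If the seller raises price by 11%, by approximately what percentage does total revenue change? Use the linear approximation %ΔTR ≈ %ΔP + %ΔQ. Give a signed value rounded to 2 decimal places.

%ΔQ ≈ Ed × %ΔP = (-2.7) × (+11%) = -29.7000%
%ΔTR ≈ %ΔP + %ΔQ = (+11%) + (-29.7000%) = -18.7000%

-18.70%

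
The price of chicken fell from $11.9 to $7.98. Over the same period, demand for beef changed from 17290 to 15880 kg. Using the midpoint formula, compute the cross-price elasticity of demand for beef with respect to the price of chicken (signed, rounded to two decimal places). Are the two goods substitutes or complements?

0.22; substitutes

%ΔQ_{beef} = (15880 − 17290)/avg = -1410/16585 = -0.085016…
%ΔP_{chicken} = (7.98 − 11.9)/avg = -3.92/9.94 = -0.394366…
E_cross = (-1410/16585) / (-3.92/9.94) = 0.2155…
E_cross > 0 ⇒ the goods are substitutes.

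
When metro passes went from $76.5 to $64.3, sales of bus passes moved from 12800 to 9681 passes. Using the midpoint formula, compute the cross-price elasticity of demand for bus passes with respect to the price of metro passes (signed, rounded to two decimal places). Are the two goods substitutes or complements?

1.60; substitutes

%ΔQ_{bus passes} = (9681 − 12800)/avg = -3119/11240.5 = -0.277478…
%ΔP_{metro passes} = (64.3 − 76.5)/avg = -12.2/70.4 = -0.173295…
E_cross = (-3119/11240.5) / (-12.2/70.4) = 1.6011…
E_cross > 0 ⇒ the goods are substitutes.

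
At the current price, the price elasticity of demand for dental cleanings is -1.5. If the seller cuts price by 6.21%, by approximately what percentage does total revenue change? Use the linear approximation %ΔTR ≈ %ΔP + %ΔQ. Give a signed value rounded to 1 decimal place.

%ΔQ ≈ Ed × %ΔP = (-1.5) × (-6.21%) = +9.3150%
%ΔTR ≈ %ΔP + %ΔQ = (-6.21%) + (+9.3150%) = +3.1050%

+3.1%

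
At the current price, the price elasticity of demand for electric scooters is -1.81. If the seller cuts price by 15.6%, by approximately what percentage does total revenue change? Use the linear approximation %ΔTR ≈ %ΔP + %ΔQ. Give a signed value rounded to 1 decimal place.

%ΔQ ≈ Ed × %ΔP = (-1.81) × (-15.6%) = +28.2360%
%ΔTR ≈ %ΔP + %ΔQ = (-15.6%) + (+28.2360%) = +12.6360%

+12.6%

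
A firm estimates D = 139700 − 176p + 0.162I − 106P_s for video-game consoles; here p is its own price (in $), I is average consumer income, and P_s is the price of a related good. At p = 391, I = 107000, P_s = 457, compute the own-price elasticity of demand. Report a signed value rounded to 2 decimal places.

At the given values, D = 139700 − 176(391) + 0.162(107000) − 106(457) = 39776.
∂D/∂p = −176.
E = (-176) × (391/39776) = -1.7300…

-1.73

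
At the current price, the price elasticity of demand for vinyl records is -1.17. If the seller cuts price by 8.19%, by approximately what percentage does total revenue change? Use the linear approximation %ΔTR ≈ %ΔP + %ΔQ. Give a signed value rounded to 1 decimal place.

+1.4%

%ΔQ ≈ Ed × %ΔP = (-1.17) × (-8.19%) = +9.5823%
%ΔTR ≈ %ΔP + %ΔQ = (-8.19%) + (+9.5823%) = +1.3923%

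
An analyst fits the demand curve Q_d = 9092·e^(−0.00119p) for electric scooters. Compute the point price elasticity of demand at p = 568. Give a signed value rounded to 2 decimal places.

-0.68

dQ_d/dp = −0.00119·Q_d = -5.50374. At p = 568, Q_d = 4624.99.
Ed = (dQ_d/dp)·(p/Q_d) = (-5.50374) × (568/4624.99) = -0.6759…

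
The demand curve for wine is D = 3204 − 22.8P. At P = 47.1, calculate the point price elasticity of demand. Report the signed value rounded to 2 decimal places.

-0.50

dD/dP = −22.8. At P = 47.1, D = 3204 − 22.8(47.1) = 2130.12.
Ed = (dD/dP)·(P/D) = −22.8 × (47.1/2130.12) = -0.5041…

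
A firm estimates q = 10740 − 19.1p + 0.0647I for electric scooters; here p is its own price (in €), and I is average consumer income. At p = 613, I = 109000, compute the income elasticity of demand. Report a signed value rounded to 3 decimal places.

At the given values, q = 10740 − 19.1(613) + 0.0647(109000) = 6084.
∂q/∂I = 0.0647.
E = (0.0647) × (109000/6084) = 1.15915…

1.159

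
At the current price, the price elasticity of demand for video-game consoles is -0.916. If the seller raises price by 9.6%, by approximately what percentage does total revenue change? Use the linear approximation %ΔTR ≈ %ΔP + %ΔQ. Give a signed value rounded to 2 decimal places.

%ΔQ ≈ Ed × %ΔP = (-0.916) × (+9.6%) = -8.7936%
%ΔTR ≈ %ΔP + %ΔQ = (+9.6%) + (-8.7936%) = +0.8064%

+0.81%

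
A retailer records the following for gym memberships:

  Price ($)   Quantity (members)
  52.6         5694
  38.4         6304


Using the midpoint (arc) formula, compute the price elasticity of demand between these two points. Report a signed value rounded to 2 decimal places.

-0.33

%ΔQ = (6304 − 5694) / [(5694 + 6304)/2] = 610/5999 = 0.101683…
%ΔP = (38.4 − 52.6) / [(52.6 + 38.4)/2] = -14.2/45.5 = -0.312087…
Arc Ed = %ΔQ / %ΔP = (610/5999) / (-14.2/45.5) = -0.3258…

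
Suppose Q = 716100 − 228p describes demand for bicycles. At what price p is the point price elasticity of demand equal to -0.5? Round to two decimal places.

1046.93

Ed = −228p/(716100 − 228p). Set this equal to -0.5:
228p = 0.5·(716100 − 228p) ⇒ 228p(1 + 0.5) = 0.5·716100
p = 0.5·716100 / (228·1.5) = 1046.9298…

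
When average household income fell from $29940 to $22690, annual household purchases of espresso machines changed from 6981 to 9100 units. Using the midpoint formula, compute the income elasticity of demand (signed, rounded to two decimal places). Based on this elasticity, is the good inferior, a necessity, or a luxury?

-0.96; inferior

%ΔQ = (9100 − 6981)/[( 6981 + 9100)/2] = 2119/8040.5 = 0.263540…
%ΔIncome = (22690 − 29940)/[( 29940 + 22690)/2] = -7250/26315 = -0.275508…
E_income = (2119/8040.5) / (-7250/26315) = -0.9565…
E_income < 0 ⇒ inferior good.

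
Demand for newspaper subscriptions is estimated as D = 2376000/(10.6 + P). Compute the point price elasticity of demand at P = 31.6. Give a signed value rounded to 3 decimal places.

-0.749

dD/dP = −2376000/(10.6 + P)² = -1334.2. At P = 31.6, D = 56303.3.
Ed = (dD/dP)·(P/D) = (-1334.2) × (31.6/56303.3) = -0.74881…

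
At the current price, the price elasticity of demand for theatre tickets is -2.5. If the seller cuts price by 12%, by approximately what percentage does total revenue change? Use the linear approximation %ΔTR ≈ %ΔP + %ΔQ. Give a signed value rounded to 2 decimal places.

%ΔQ ≈ Ed × %ΔP = (-2.5) × (-12%) = +30.0000%
%ΔTR ≈ %ΔP + %ΔQ = (-12%) + (+30.0000%) = +18.0000%

+18.00%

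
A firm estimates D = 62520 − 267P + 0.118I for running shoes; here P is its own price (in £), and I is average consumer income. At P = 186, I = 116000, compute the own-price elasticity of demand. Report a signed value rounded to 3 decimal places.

At the given values, D = 62520 − 267(186) + 0.118(116000) = 26546.
∂D/∂P = −267.
E = (-267) × (186/26546) = -1.87079…

-1.871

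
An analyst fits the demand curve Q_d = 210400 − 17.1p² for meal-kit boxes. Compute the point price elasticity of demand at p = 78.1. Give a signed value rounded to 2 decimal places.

dQ_d/dp = −2·17.1·p = -2671.02. At p = 78.1, Q_d = 106096.669.
Ed = (dQ_d/dp)·(p/Q_d) = (-2671.02) × (78.1/106096.669) = -1.9661…

-1.97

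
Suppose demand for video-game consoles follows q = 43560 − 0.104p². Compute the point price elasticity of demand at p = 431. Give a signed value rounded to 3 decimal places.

-1.594

dq/dp = −2·0.104·p = -89.648. At p = 431, q = 24240.856.
Ed = (dq/dp)·(p/q) = (-89.648) × (431/24240.856) = -1.59393…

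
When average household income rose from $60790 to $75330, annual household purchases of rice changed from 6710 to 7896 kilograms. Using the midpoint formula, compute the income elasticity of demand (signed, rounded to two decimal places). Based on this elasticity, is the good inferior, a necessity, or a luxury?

0.76; necessity

%ΔQ = (7896 − 6710)/[( 6710 + 7896)/2] = 1186/7303 = 0.162399…
%ΔIncome = (75330 − 60790)/[( 60790 + 75330)/2] = 14540/68060 = 0.213635…
E_income = (1186/7303) / (14540/68060) = 0.7601…
0 < E_income < 1 ⇒ normal good, necessity.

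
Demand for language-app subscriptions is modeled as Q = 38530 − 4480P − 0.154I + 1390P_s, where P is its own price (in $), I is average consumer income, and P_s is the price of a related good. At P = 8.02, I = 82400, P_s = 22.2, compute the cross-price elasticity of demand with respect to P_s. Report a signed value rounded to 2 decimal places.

At the given values, Q = 38530 − 4480(8.02) − 0.154(82400) + 1390(22.2) = 20768.8.
∂Q/∂P_s = 1390.
E = (1390) × (22.2/20768.8) = 1.4857…

1.49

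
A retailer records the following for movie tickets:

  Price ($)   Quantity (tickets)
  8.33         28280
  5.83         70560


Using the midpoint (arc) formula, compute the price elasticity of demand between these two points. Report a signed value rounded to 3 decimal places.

%ΔQ = (70560 − 28280) / [(28280 + 70560)/2] = 42280/49420 = 0.855524…
%ΔP = (5.83 − 8.33) / [(8.33 + 5.83)/2] = -2.5/7.08 = -0.353107…
Arc Ed = %ΔQ / %ΔP = (42280/49420) / (-2.5/7.08) = -2.42284…

-2.423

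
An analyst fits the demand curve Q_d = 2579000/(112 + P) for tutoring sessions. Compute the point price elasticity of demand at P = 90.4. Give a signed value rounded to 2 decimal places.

-0.45

dQ_d/dP = −2579000/(112 + P)² = -62.955. At P = 90.4, Q_d = 12742.1.
Ed = (dQ_d/dP)·(P/Q_d) = (-62.955) × (90.4/12742.1) = -0.4466…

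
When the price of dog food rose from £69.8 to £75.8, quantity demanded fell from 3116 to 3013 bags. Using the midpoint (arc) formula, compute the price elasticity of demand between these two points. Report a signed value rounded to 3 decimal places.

%ΔQ = (3013 − 3116) / [(3116 + 3013)/2] = -103/3064.5 = -0.033610…
%ΔP = (75.8 − 69.8) / [(69.8 + 75.8)/2] = 6/72.8 = 0.082417…
Arc Ed = %ΔQ / %ΔP = (-103/3064.5) / (6/72.8) = -0.40780…

-0.408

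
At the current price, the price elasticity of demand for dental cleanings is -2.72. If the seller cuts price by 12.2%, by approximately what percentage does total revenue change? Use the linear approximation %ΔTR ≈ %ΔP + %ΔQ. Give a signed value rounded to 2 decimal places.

+20.98%

%ΔQ ≈ Ed × %ΔP = (-2.72) × (-12.2%) = +33.1840%
%ΔTR ≈ %ΔP + %ΔQ = (-12.2%) + (+33.1840%) = +20.9840%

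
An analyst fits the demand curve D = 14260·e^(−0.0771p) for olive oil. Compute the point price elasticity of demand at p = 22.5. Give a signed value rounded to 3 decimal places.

dD/dp = −0.0771·D = -193.991. At p = 22.5, D = 2516.1.
Ed = (dD/dp)·(p/D) = (-193.991) × (22.5/2516.1) = -1.73475

-1.735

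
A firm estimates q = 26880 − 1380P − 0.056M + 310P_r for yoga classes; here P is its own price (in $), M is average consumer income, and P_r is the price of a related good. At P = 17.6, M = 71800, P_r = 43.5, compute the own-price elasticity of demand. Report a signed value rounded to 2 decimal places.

-2.01

At the given values, q = 26880 − 1380(17.6) − 0.056(71800) + 310(43.5) = 12056.2.
∂q/∂P = −1380.
E = (-1380) × (17.6/12056.2) = -2.0145…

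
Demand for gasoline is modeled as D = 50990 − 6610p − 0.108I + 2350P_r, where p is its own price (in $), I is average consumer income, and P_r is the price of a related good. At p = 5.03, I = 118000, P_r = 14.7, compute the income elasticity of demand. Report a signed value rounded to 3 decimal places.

-0.322

At the given values, D = 50990 − 6610(5.03) − 0.108(118000) + 2350(14.7) = 39542.7.
∂D/∂I = -0.108.
E = (-0.108) × (118000/39542.7) = -0.32228…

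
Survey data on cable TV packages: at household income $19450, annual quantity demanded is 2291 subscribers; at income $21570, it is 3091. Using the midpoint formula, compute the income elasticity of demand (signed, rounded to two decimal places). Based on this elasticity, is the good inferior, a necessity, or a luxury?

2.88; luxury

%ΔQ = (3091 − 2291)/[( 2291 + 3091)/2] = 800/2691 = 0.297287…
%ΔIncome = (21570 − 19450)/[( 19450 + 21570)/2] = 2120/20510 = 0.103364…
E_income = (800/2691) / (2120/20510) = 2.8761…
E_income > 1 ⇒ normal good, luxury.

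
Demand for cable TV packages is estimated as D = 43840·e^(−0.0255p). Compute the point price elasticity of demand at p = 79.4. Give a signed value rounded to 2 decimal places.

-2.02

dD/dp = −0.0255·D = -147.603. At p = 79.4, D = 5788.35.
Ed = (dD/dp)·(p/D) = (-147.603) × (79.4/5788.35) = -2.0247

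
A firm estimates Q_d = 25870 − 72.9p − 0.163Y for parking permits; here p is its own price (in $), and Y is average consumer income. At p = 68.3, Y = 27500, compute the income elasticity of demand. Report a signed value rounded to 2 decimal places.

-0.27

At the given values, Q_d = 25870 − 72.9(68.3) − 0.163(27500) = 16408.43.
∂Q_d/∂Y = -0.163.
E = (-0.163) × (27500/16408.43) = -0.2731…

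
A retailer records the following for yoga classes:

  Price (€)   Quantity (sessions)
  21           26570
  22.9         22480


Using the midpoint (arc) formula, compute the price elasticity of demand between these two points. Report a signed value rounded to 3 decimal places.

%ΔQ = (22480 − 26570) / [(26570 + 22480)/2] = -4090/24525 = -0.166768…
%ΔP = (22.9 − 21) / [(21 + 22.9)/2] = 1.9/21.95 = 0.086560…
Arc Ed = %ΔQ / %ΔP = (-4090/24525) / (1.9/21.95) = -1.92661…

-1.927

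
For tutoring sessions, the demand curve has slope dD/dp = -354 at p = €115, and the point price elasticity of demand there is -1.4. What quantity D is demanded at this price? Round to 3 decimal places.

29078.571

Ed = (dD/dp)·(p/D) ⇒ D = (dD/dp)·p/Ed = (-354)·115/(-1.4) = 29078.57142…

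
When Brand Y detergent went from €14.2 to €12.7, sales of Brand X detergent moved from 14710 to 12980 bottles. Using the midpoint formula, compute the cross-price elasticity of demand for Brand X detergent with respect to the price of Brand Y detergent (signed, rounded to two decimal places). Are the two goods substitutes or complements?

1.12; substitutes

%ΔQ_{Brand X detergent} = (12980 − 14710)/avg = -1730/13845 = -0.124954…
%ΔP_{Brand Y detergent} = (12.7 − 14.2)/avg = -1.5/13.45 = -0.111524…
E_cross = (-1730/13845) / (-1.5/13.45) = 1.1204…
E_cross > 0 ⇒ the goods are substitutes.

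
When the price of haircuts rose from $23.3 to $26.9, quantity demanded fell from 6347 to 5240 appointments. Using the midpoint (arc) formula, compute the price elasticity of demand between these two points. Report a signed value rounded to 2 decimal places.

-1.33

%ΔQ = (5240 − 6347) / [(6347 + 5240)/2] = -1107/5793.5 = -0.191076…
%ΔP = (26.9 − 23.3) / [(23.3 + 26.9)/2] = 3.6/25.1 = 0.143426…
Arc Ed = %ΔQ / %ΔP = (-1107/5793.5) / (3.6/25.1) = -1.3322…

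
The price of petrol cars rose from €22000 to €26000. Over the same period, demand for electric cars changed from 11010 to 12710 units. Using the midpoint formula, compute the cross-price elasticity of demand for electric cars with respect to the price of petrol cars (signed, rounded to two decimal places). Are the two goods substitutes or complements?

%ΔQ_{electric cars} = (12710 − 11010)/avg = 1700/11860 = 0.143338…
%ΔP_{petrol cars} = (26000 − 22000)/avg = 4000/24000 = 0.166666…
E_cross = (1700/11860) / (4000/24000) = 0.8600…
E_cross > 0 ⇒ the goods are substitutes.

0.86; substitutes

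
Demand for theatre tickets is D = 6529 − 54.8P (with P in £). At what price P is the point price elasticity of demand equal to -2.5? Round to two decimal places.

Ed = −54.8P/(6529 − 54.8P). Set this equal to -2.5:
54.8P = 2.5·(6529 − 54.8P) ⇒ 54.8P(1 + 2.5) = 2.5·6529
P = 2.5·6529 / (54.8·3.5) = 85.1016…

85.10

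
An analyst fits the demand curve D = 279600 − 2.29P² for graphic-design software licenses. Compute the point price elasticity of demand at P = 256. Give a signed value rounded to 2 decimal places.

-2.32

dD/dP = −2·2.29·P = -1172.48. At P = 256, D = 129522.56.
Ed = (dD/dP)·(P/D) = (-1172.48) × (256/129522.56) = -2.3173…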